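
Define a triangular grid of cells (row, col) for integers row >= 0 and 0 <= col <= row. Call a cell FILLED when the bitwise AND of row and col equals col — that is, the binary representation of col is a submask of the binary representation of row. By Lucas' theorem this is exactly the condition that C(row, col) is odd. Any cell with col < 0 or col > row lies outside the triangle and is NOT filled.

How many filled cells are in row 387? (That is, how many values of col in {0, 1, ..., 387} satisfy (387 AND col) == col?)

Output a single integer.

387 in binary = 110000011
popcount(387) = number of 1-bits in 110000011 = 4
A col c satisfies (387 AND c) == c iff every set bit of c is also set in 387; each of the 4 set bits of 387 can independently be on or off in c.
count = 2^4 = 16

Answer: 16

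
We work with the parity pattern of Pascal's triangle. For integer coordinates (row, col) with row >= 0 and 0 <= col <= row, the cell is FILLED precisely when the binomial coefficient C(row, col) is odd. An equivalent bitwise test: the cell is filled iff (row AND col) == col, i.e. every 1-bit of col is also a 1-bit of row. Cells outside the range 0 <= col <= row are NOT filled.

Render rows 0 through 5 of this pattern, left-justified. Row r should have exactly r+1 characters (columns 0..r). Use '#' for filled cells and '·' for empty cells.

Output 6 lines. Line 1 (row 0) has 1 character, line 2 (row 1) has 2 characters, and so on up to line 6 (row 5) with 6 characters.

r0=0: #
r1=1: ##
r2=10: #·#
r3=11: ####
r4=100: #···#
r5=101: ##··##

Answer: #
##
#·#
####
#···#
##··##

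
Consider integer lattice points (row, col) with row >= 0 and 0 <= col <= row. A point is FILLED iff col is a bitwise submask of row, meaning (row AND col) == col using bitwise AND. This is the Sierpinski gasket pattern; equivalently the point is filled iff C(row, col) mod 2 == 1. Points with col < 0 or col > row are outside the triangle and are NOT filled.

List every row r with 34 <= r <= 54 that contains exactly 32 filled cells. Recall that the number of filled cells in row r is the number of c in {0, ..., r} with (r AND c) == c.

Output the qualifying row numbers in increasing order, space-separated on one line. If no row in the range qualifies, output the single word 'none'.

Answer: 47

Derivation:
Row r has 2^popcount(r) filled cells, so we need popcount(r) = log2(32) = 5.
Scan r = 34..54 and keep those with exactly 5 one-bits:
r=34=100010 popcount=2 -> skip
r=35=100011 popcount=3 -> skip
r=36=100100 popcount=2 -> skip
r=37=100101 popcount=3 -> skip
r=38=100110 popcount=3 -> skip
r=39=100111 popcount=4 -> skip
r=40=101000 popcount=2 -> skip
r=41=101001 popcount=3 -> skip
r=42=101010 popcount=3 -> skip
r=43=101011 popcount=4 -> skip
r=44=101100 popcount=3 -> skip
r=45=101101 popcount=4 -> skip
r=46=101110 popcount=4 -> skip
r=47=101111 popcount=5 -> KEEP
r=48=110000 popcount=2 -> skip
r=49=110001 popcount=3 -> skip
r=50=110010 popcount=3 -> skip
r=51=110011 popcount=4 -> skip
r=52=110100 popcount=3 -> skip
r=53=110101 popcount=4 -> skip
r=54=110110 popcount=4 -> skip
Kept rows: 47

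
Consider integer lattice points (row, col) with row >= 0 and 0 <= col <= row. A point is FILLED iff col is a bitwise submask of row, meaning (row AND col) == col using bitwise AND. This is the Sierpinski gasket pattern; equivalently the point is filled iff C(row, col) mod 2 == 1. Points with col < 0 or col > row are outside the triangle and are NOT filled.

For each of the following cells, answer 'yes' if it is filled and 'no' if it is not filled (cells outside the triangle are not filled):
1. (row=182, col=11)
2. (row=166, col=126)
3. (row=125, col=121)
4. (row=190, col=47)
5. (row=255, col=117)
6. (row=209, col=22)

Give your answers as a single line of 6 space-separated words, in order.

(182,11): row=0b10110110, col=0b1011, row AND col = 0b10 = 2; 2 != 11 -> empty
(166,126): row=0b10100110, col=0b1111110, row AND col = 0b100110 = 38; 38 != 126 -> empty
(125,121): row=0b1111101, col=0b1111001, row AND col = 0b1111001 = 121; 121 == 121 -> filled
(190,47): row=0b10111110, col=0b101111, row AND col = 0b101110 = 46; 46 != 47 -> empty
(255,117): row=0b11111111, col=0b1110101, row AND col = 0b1110101 = 117; 117 == 117 -> filled
(209,22): row=0b11010001, col=0b10110, row AND col = 0b10000 = 16; 16 != 22 -> empty

Answer: no no yes no yes no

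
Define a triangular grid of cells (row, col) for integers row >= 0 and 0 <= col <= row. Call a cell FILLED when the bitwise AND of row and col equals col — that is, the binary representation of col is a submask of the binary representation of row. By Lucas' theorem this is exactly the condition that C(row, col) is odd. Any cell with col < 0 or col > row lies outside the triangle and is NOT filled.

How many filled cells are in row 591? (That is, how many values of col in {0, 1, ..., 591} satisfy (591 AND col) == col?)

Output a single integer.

Answer: 64

Derivation:
591 in binary = 1001001111
popcount(591) = number of 1-bits in 1001001111 = 6
A col c satisfies (591 AND c) == c iff every set bit of c is also set in 591; each of the 6 set bits of 591 can independently be on or off in c.
count = 2^6 = 64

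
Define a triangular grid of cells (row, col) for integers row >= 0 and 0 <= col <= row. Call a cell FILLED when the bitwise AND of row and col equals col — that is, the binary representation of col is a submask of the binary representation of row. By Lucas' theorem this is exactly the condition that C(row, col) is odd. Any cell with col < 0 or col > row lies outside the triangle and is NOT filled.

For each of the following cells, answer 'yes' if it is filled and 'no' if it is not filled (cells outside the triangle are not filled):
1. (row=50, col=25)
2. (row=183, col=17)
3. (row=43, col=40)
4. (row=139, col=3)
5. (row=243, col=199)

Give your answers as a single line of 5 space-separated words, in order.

(50,25): row=0b110010, col=0b11001, row AND col = 0b10000 = 16; 16 != 25 -> empty
(183,17): row=0b10110111, col=0b10001, row AND col = 0b10001 = 17; 17 == 17 -> filled
(43,40): row=0b101011, col=0b101000, row AND col = 0b101000 = 40; 40 == 40 -> filled
(139,3): row=0b10001011, col=0b11, row AND col = 0b11 = 3; 3 == 3 -> filled
(243,199): row=0b11110011, col=0b11000111, row AND col = 0b11000011 = 195; 195 != 199 -> empty

Answer: no yes yes yes no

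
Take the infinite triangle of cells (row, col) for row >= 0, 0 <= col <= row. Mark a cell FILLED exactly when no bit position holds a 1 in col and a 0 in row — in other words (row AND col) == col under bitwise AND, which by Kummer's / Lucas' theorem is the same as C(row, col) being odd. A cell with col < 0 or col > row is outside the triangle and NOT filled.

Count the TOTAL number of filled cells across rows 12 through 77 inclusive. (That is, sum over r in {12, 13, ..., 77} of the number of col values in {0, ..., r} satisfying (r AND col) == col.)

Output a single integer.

Answer: 798

Derivation:
r12=1100 pc2: +4 =4
r13=1101 pc3: +8 =12
r14=1110 pc3: +8 =20
r15=1111 pc4: +16 =36
r16=10000 pc1: +2 =38
r17=10001 pc2: +4 =42
r18=10010 pc2: +4 =46
r19=10011 pc3: +8 =54
r20=10100 pc2: +4 =58
r21=10101 pc3: +8 =66
r22=10110 pc3: +8 =74
r23=10111 pc4: +16 =90
r24=11000 pc2: +4 =94
r25=11001 pc3: +8 =102
r26=11010 pc3: +8 =110
r27=11011 pc4: +16 =126
r28=11100 pc3: +8 =134
r29=11101 pc4: +16 =150
r30=11110 pc4: +16 =166
r31=11111 pc5: +32 =198
r32=100000 pc1: +2 =200
r33=100001 pc2: +4 =204
r34=100010 pc2: +4 =208
r35=100011 pc3: +8 =216
r36=100100 pc2: +4 =220
r37=100101 pc3: +8 =228
r38=100110 pc3: +8 =236
r39=100111 pc4: +16 =252
r40=101000 pc2: +4 =256
r41=101001 pc3: +8 =264
r42=101010 pc3: +8 =272
r43=101011 pc4: +16 =288
r44=101100 pc3: +8 =296
r45=101101 pc4: +16 =312
r46=101110 pc4: +16 =328
r47=101111 pc5: +32 =360
r48=110000 pc2: +4 =364
r49=110001 pc3: +8 =372
r50=110010 pc3: +8 =380
r51=110011 pc4: +16 =396
r52=110100 pc3: +8 =404
r53=110101 pc4: +16 =420
r54=110110 pc4: +16 =436
r55=110111 pc5: +32 =468
r56=111000 pc3: +8 =476
r57=111001 pc4: +16 =492
r58=111010 pc4: +16 =508
r59=111011 pc5: +32 =540
r60=111100 pc4: +16 =556
r61=111101 pc5: +32 =588
r62=111110 pc5: +32 =620
r63=111111 pc6: +64 =684
r64=1000000 pc1: +2 =686
r65=1000001 pc2: +4 =690
r66=1000010 pc2: +4 =694
r67=1000011 pc3: +8 =702
r68=1000100 pc2: +4 =706
r69=1000101 pc3: +8 =714
r70=1000110 pc3: +8 =722
r71=1000111 pc4: +16 =738
r72=1001000 pc2: +4 =742
r73=1001001 pc3: +8 =750
r74=1001010 pc3: +8 =758
r75=1001011 pc4: +16 =774
r76=1001100 pc3: +8 =782
r77=1001101 pc4: +16 =798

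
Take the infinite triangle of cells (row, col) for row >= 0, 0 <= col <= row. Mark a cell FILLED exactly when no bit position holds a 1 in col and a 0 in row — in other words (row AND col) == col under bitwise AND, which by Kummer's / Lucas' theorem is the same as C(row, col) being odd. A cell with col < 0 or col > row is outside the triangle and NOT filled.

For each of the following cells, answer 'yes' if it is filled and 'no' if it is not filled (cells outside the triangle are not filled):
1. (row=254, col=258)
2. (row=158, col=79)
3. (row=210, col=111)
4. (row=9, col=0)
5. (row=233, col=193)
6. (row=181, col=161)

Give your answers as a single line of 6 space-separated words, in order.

Answer: no no no yes yes yes

Derivation:
(254,258): col outside [0, 254] -> not filled
(158,79): row=0b10011110, col=0b1001111, row AND col = 0b1110 = 14; 14 != 79 -> empty
(210,111): row=0b11010010, col=0b1101111, row AND col = 0b1000010 = 66; 66 != 111 -> empty
(9,0): row=0b1001, col=0b0, row AND col = 0b0 = 0; 0 == 0 -> filled
(233,193): row=0b11101001, col=0b11000001, row AND col = 0b11000001 = 193; 193 == 193 -> filled
(181,161): row=0b10110101, col=0b10100001, row AND col = 0b10100001 = 161; 161 == 161 -> filled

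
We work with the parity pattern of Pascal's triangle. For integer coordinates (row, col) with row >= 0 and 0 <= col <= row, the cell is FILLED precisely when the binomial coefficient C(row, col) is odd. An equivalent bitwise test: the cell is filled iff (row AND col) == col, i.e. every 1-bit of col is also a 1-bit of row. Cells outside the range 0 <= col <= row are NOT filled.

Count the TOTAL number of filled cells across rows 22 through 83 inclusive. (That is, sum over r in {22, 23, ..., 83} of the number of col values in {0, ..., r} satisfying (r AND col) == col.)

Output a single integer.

Answer: 816

Derivation:
r22=10110 pc3: +8 =8
r23=10111 pc4: +16 =24
r24=11000 pc2: +4 =28
r25=11001 pc3: +8 =36
r26=11010 pc3: +8 =44
r27=11011 pc4: +16 =60
r28=11100 pc3: +8 =68
r29=11101 pc4: +16 =84
r30=11110 pc4: +16 =100
r31=11111 pc5: +32 =132
r32=100000 pc1: +2 =134
r33=100001 pc2: +4 =138
r34=100010 pc2: +4 =142
r35=100011 pc3: +8 =150
r36=100100 pc2: +4 =154
r37=100101 pc3: +8 =162
r38=100110 pc3: +8 =170
r39=100111 pc4: +16 =186
r40=101000 pc2: +4 =190
r41=101001 pc3: +8 =198
r42=101010 pc3: +8 =206
r43=101011 pc4: +16 =222
r44=101100 pc3: +8 =230
r45=101101 pc4: +16 =246
r46=101110 pc4: +16 =262
r47=101111 pc5: +32 =294
r48=110000 pc2: +4 =298
r49=110001 pc3: +8 =306
r50=110010 pc3: +8 =314
r51=110011 pc4: +16 =330
r52=110100 pc3: +8 =338
r53=110101 pc4: +16 =354
r54=110110 pc4: +16 =370
r55=110111 pc5: +32 =402
r56=111000 pc3: +8 =410
r57=111001 pc4: +16 =426
r58=111010 pc4: +16 =442
r59=111011 pc5: +32 =474
r60=111100 pc4: +16 =490
r61=111101 pc5: +32 =522
r62=111110 pc5: +32 =554
r63=111111 pc6: +64 =618
r64=1000000 pc1: +2 =620
r65=1000001 pc2: +4 =624
r66=1000010 pc2: +4 =628
r67=1000011 pc3: +8 =636
r68=1000100 pc2: +4 =640
r69=1000101 pc3: +8 =648
r70=1000110 pc3: +8 =656
r71=1000111 pc4: +16 =672
r72=1001000 pc2: +4 =676
r73=1001001 pc3: +8 =684
r74=1001010 pc3: +8 =692
r75=1001011 pc4: +16 =708
r76=1001100 pc3: +8 =716
r77=1001101 pc4: +16 =732
r78=1001110 pc4: +16 =748
r79=1001111 pc5: +32 =780
r80=1010000 pc2: +4 =784
r81=1010001 pc3: +8 =792
r82=1010010 pc3: +8 =800
r83=1010011 pc4: +16 =816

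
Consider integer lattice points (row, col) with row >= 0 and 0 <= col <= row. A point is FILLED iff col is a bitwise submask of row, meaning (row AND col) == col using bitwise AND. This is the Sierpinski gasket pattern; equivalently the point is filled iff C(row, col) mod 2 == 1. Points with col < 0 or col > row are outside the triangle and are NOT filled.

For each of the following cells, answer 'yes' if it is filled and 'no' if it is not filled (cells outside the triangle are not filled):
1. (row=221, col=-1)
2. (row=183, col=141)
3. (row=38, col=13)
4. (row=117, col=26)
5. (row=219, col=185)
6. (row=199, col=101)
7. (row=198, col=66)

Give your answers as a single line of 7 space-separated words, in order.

(221,-1): col outside [0, 221] -> not filled
(183,141): row=0b10110111, col=0b10001101, row AND col = 0b10000101 = 133; 133 != 141 -> empty
(38,13): row=0b100110, col=0b1101, row AND col = 0b100 = 4; 4 != 13 -> empty
(117,26): row=0b1110101, col=0b11010, row AND col = 0b10000 = 16; 16 != 26 -> empty
(219,185): row=0b11011011, col=0b10111001, row AND col = 0b10011001 = 153; 153 != 185 -> empty
(199,101): row=0b11000111, col=0b1100101, row AND col = 0b1000101 = 69; 69 != 101 -> empty
(198,66): row=0b11000110, col=0b1000010, row AND col = 0b1000010 = 66; 66 == 66 -> filled

Answer: no no no no no no yes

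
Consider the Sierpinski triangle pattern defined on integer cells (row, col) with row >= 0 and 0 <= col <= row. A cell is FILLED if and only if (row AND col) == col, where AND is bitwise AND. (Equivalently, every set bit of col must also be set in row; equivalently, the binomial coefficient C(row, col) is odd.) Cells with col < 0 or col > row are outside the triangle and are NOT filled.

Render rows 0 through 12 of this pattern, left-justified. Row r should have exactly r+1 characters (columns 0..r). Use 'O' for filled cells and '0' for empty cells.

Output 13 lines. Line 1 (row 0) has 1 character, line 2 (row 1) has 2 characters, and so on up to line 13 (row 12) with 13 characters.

Answer: O
OO
O0O
OOOO
O000O
OO00OO
O0O0O0O
OOOOOOOO
O0000000O
OO000000OO
O0O00000O0O
OOOO0000OOOO
O000O000O000O

Derivation:
r0=0: O
r1=1: OO
r2=10: O0O
r3=11: OOOO
r4=100: O000O
r5=101: OO00OO
r6=110: O0O0O0O
r7=111: OOOOOOOO
r8=1000: O0000000O
r9=1001: OO000000OO
r10=1010: O0O00000O0O
r11=1011: OOOO0000OOOO
r12=1100: O000O000O000O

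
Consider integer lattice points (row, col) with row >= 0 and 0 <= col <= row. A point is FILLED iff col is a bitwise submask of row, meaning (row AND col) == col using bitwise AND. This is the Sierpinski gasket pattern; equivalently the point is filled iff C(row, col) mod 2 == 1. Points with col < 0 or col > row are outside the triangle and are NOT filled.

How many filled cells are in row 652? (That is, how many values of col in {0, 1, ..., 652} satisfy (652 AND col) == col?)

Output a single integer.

Answer: 16

Derivation:
652 in binary = 1010001100
popcount(652) = number of 1-bits in 1010001100 = 4
A col c satisfies (652 AND c) == c iff every set bit of c is also set in 652; each of the 4 set bits of 652 can independently be on or off in c.
count = 2^4 = 16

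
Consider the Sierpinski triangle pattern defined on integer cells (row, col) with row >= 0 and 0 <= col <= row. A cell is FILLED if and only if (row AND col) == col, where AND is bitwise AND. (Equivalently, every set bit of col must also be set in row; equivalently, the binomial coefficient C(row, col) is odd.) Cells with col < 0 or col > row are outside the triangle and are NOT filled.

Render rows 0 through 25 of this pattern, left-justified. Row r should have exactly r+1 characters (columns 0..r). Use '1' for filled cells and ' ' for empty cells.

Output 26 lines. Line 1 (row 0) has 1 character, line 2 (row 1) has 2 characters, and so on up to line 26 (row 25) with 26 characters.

r0=0: 1
r1=1: 11
r2=10: 1 1
r3=11: 1111
r4=100: 1   1
r5=101: 11  11
r6=110: 1 1 1 1
r7=111: 11111111
r8=1000: 1       1
r9=1001: 11      11
r10=1010: 1 1     1 1
r11=1011: 1111    1111
r12=1100: 1   1   1   1
r13=1101: 11  11  11  11
r14=1110: 1 1 1 1 1 1 1 1
r15=1111: 1111111111111111
r16=10000: 1               1
r17=10001: 11              11
r18=10010: 1 1             1 1
r19=10011: 1111            1111
r20=10100: 1   1           1   1
r21=10101: 11  11          11  11
r22=10110: 1 1 1 1         1 1 1 1
r23=10111: 11111111        11111111
r24=11000: 1       1       1       1
r25=11001: 11      11      11      11

Answer: 1
11
1 1
1111
1   1
11  11
1 1 1 1
11111111
1       1
11      11
1 1     1 1
1111    1111
1   1   1   1
11  11  11  11
1 1 1 1 1 1 1 1
1111111111111111
1               1
11              11
1 1             1 1
1111            1111
1   1           1   1
11  11          11  11
1 1 1 1         1 1 1 1
11111111        11111111
1       1       1       1
11      11      11      11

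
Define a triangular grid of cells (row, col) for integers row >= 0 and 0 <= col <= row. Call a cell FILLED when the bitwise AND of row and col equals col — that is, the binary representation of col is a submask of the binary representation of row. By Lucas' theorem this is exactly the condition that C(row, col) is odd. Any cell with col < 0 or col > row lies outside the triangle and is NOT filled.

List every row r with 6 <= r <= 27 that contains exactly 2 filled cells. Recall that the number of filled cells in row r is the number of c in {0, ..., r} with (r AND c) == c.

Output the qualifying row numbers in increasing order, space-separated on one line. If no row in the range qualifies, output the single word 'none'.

Answer: 8 16

Derivation:
Row r has 2^popcount(r) filled cells, so we need popcount(r) = log2(2) = 1.
Scan r = 6..27 and keep those with exactly 1 one-bits:
r=6=110 popcount=2 -> skip
r=7=111 popcount=3 -> skip
r=8=1000 popcount=1 -> KEEP
r=9=1001 popcount=2 -> skip
r=10=1010 popcount=2 -> skip
r=11=1011 popcount=3 -> skip
r=12=1100 popcount=2 -> skip
r=13=1101 popcount=3 -> skip
r=14=1110 popcount=3 -> skip
r=15=1111 popcount=4 -> skip
r=16=10000 popcount=1 -> KEEP
r=17=10001 popcount=2 -> skip
r=18=10010 popcount=2 -> skip
r=19=10011 popcount=3 -> skip
r=20=10100 popcount=2 -> skip
r=21=10101 popcount=3 -> skip
r=22=10110 popcount=3 -> skip
r=23=10111 popcount=4 -> skip
r=24=11000 popcount=2 -> skip
r=25=11001 popcount=3 -> skip
r=26=11010 popcount=3 -> skip
r=27=11011 popcount=4 -> skip
Kept rows: 8 16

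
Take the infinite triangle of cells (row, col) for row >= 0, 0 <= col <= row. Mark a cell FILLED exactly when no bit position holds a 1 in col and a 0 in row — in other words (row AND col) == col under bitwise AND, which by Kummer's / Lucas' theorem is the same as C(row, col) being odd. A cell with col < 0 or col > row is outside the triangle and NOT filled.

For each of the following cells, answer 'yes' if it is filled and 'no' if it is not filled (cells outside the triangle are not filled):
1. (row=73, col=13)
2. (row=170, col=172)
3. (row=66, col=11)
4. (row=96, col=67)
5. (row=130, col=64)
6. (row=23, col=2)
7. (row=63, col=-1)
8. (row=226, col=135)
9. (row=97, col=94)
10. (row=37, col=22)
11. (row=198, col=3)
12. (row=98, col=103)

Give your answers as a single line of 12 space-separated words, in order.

(73,13): row=0b1001001, col=0b1101, row AND col = 0b1001 = 9; 9 != 13 -> empty
(170,172): col outside [0, 170] -> not filled
(66,11): row=0b1000010, col=0b1011, row AND col = 0b10 = 2; 2 != 11 -> empty
(96,67): row=0b1100000, col=0b1000011, row AND col = 0b1000000 = 64; 64 != 67 -> empty
(130,64): row=0b10000010, col=0b1000000, row AND col = 0b0 = 0; 0 != 64 -> empty
(23,2): row=0b10111, col=0b10, row AND col = 0b10 = 2; 2 == 2 -> filled
(63,-1): col outside [0, 63] -> not filled
(226,135): row=0b11100010, col=0b10000111, row AND col = 0b10000010 = 130; 130 != 135 -> empty
(97,94): row=0b1100001, col=0b1011110, row AND col = 0b1000000 = 64; 64 != 94 -> empty
(37,22): row=0b100101, col=0b10110, row AND col = 0b100 = 4; 4 != 22 -> empty
(198,3): row=0b11000110, col=0b11, row AND col = 0b10 = 2; 2 != 3 -> empty
(98,103): col outside [0, 98] -> not filled

Answer: no no no no no yes no no no no no no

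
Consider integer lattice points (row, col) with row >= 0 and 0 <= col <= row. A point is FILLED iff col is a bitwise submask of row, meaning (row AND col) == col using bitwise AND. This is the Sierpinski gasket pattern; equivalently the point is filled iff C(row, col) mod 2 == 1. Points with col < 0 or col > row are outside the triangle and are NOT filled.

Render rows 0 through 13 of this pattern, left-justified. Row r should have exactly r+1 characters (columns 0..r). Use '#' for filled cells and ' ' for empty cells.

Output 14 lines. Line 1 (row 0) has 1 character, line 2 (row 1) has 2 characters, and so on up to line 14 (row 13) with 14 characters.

Answer: #
##
# #
####
#   #
##  ##
# # # #
########
#       #
##      ##
# #     # #
####    ####
#   #   #   #
##  ##  ##  ##

Derivation:
r0=0: #
r1=1: ##
r2=10: # #
r3=11: ####
r4=100: #   #
r5=101: ##  ##
r6=110: # # # #
r7=111: ########
r8=1000: #       #
r9=1001: ##      ##
r10=1010: # #     # #
r11=1011: ####    ####
r12=1100: #   #   #   #
r13=1101: ##  ##  ##  ##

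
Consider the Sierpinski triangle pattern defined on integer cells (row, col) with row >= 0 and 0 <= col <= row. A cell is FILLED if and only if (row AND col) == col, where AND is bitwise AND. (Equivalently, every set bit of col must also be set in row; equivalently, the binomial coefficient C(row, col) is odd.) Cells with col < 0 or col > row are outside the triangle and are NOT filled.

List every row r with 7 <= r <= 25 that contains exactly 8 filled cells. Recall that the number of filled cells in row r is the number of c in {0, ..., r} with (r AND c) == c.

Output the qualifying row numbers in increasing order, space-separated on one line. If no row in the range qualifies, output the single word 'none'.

Row r has 2^popcount(r) filled cells, so we need popcount(r) = log2(8) = 3.
Scan r = 7..25 and keep those with exactly 3 one-bits:
r=7=111 popcount=3 -> KEEP
r=8=1000 popcount=1 -> skip
r=9=1001 popcount=2 -> skip
r=10=1010 popcount=2 -> skip
r=11=1011 popcount=3 -> KEEP
r=12=1100 popcount=2 -> skip
r=13=1101 popcount=3 -> KEEP
r=14=1110 popcount=3 -> KEEP
r=15=1111 popcount=4 -> skip
r=16=10000 popcount=1 -> skip
r=17=10001 popcount=2 -> skip
r=18=10010 popcount=2 -> skip
r=19=10011 popcount=3 -> KEEP
r=20=10100 popcount=2 -> skip
r=21=10101 popcount=3 -> KEEP
r=22=10110 popcount=3 -> KEEP
r=23=10111 popcount=4 -> skip
r=24=11000 popcount=2 -> skip
r=25=11001 popcount=3 -> KEEP
Kept rows: 7 11 13 14 19 21 22 25

Answer: 7 11 13 14 19 21 22 25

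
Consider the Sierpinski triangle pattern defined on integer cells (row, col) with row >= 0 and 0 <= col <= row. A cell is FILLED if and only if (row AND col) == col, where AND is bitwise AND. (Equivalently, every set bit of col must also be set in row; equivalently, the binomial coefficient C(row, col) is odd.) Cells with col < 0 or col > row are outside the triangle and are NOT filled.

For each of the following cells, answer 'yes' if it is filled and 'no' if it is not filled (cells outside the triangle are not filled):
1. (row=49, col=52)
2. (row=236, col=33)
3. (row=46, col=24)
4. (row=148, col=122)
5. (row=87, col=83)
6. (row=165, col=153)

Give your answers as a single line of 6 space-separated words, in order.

Answer: no no no no yes no

Derivation:
(49,52): col outside [0, 49] -> not filled
(236,33): row=0b11101100, col=0b100001, row AND col = 0b100000 = 32; 32 != 33 -> empty
(46,24): row=0b101110, col=0b11000, row AND col = 0b1000 = 8; 8 != 24 -> empty
(148,122): row=0b10010100, col=0b1111010, row AND col = 0b10000 = 16; 16 != 122 -> empty
(87,83): row=0b1010111, col=0b1010011, row AND col = 0b1010011 = 83; 83 == 83 -> filled
(165,153): row=0b10100101, col=0b10011001, row AND col = 0b10000001 = 129; 129 != 153 -> empty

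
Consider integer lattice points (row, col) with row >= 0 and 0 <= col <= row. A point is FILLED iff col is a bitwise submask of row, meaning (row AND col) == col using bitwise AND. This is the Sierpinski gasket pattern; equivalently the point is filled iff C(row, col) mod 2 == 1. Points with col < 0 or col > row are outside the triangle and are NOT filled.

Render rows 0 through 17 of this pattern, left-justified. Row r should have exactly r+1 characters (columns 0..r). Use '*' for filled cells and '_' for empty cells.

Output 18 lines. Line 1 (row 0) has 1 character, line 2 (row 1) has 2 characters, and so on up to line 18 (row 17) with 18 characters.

Answer: *
**
*_*
****
*___*
**__**
*_*_*_*
********
*_______*
**______**
*_*_____*_*
****____****
*___*___*___*
**__**__**__**
*_*_*_*_*_*_*_*
****************
*_______________*
**______________**

Derivation:
r0=0: *
r1=1: **
r2=10: *_*
r3=11: ****
r4=100: *___*
r5=101: **__**
r6=110: *_*_*_*
r7=111: ********
r8=1000: *_______*
r9=1001: **______**
r10=1010: *_*_____*_*
r11=1011: ****____****
r12=1100: *___*___*___*
r13=1101: **__**__**__**
r14=1110: *_*_*_*_*_*_*_*
r15=1111: ****************
r16=10000: *_______________*
r17=10001: **______________**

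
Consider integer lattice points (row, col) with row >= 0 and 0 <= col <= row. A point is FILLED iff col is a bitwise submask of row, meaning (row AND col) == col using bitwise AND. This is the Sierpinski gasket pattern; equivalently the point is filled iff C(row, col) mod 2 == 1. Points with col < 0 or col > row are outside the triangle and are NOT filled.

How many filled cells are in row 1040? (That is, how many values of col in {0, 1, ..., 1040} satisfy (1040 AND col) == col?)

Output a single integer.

Answer: 4

Derivation:
1040 in binary = 10000010000
popcount(1040) = number of 1-bits in 10000010000 = 2
A col c satisfies (1040 AND c) == c iff every set bit of c is also set in 1040; each of the 2 set bits of 1040 can independently be on or off in c.
count = 2^2 = 4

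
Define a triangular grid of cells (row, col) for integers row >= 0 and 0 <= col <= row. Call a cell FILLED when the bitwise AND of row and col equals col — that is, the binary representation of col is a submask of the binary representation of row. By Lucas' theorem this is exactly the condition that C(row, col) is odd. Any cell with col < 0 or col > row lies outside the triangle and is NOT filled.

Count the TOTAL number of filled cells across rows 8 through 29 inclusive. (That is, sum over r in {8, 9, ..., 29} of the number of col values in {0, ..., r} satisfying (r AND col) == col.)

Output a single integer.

r8=1000 pc1: +2 =2
r9=1001 pc2: +4 =6
r10=1010 pc2: +4 =10
r11=1011 pc3: +8 =18
r12=1100 pc2: +4 =22
r13=1101 pc3: +8 =30
r14=1110 pc3: +8 =38
r15=1111 pc4: +16 =54
r16=10000 pc1: +2 =56
r17=10001 pc2: +4 =60
r18=10010 pc2: +4 =64
r19=10011 pc3: +8 =72
r20=10100 pc2: +4 =76
r21=10101 pc3: +8 =84
r22=10110 pc3: +8 =92
r23=10111 pc4: +16 =108
r24=11000 pc2: +4 =112
r25=11001 pc3: +8 =120
r26=11010 pc3: +8 =128
r27=11011 pc4: +16 =144
r28=11100 pc3: +8 =152
r29=11101 pc4: +16 =168

Answer: 168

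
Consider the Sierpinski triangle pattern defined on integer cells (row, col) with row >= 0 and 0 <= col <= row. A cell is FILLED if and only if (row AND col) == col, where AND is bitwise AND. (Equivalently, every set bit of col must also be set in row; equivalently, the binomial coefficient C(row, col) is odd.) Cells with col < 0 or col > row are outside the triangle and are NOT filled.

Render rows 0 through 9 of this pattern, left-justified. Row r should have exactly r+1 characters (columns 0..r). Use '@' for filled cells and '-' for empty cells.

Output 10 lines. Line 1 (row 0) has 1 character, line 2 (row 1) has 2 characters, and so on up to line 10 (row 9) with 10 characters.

Answer: @
@@
@-@
@@@@
@---@
@@--@@
@-@-@-@
@@@@@@@@
@-------@
@@------@@

Derivation:
r0=0: @
r1=1: @@
r2=10: @-@
r3=11: @@@@
r4=100: @---@
r5=101: @@--@@
r6=110: @-@-@-@
r7=111: @@@@@@@@
r8=1000: @-------@
r9=1001: @@------@@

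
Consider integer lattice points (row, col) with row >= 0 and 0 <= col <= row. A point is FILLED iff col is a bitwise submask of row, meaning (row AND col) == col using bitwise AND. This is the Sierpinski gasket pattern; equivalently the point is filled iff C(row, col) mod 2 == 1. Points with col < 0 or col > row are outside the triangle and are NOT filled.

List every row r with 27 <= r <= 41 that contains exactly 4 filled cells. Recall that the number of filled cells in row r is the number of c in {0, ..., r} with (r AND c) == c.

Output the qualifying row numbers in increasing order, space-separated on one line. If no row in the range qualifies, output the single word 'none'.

Answer: 33 34 36 40

Derivation:
Row r has 2^popcount(r) filled cells, so we need popcount(r) = log2(4) = 2.
Scan r = 27..41 and keep those with exactly 2 one-bits:
r=27=11011 popcount=4 -> skip
r=28=11100 popcount=3 -> skip
r=29=11101 popcount=4 -> skip
r=30=11110 popcount=4 -> skip
r=31=11111 popcount=5 -> skip
r=32=100000 popcount=1 -> skip
r=33=100001 popcount=2 -> KEEP
r=34=100010 popcount=2 -> KEEP
r=35=100011 popcount=3 -> skip
r=36=100100 popcount=2 -> KEEP
r=37=100101 popcount=3 -> skip
r=38=100110 popcount=3 -> skip
r=39=100111 popcount=4 -> skip
r=40=101000 popcount=2 -> KEEP
r=41=101001 popcount=3 -> skip
Kept rows: 33 34 36 40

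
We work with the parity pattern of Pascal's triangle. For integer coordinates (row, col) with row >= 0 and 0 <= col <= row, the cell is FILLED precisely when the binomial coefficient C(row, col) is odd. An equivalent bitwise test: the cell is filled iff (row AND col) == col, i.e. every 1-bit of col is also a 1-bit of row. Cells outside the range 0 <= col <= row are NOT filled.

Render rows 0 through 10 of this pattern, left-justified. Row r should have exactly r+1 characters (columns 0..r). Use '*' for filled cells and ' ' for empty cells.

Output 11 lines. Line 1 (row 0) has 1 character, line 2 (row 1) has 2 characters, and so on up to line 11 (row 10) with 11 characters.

Answer: *
**
* *
****
*   *
**  **
* * * *
********
*       *
**      **
* *     * *

Derivation:
r0=0: *
r1=1: **
r2=10: * *
r3=11: ****
r4=100: *   *
r5=101: **  **
r6=110: * * * *
r7=111: ********
r8=1000: *       *
r9=1001: **      **
r10=1010: * *     * *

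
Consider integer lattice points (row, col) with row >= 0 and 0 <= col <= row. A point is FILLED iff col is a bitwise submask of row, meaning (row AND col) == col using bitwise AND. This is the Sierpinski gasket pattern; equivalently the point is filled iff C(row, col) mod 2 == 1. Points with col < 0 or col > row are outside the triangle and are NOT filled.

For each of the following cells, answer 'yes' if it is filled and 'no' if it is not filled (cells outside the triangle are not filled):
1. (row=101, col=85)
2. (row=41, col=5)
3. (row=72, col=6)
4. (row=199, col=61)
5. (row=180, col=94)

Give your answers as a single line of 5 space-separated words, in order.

(101,85): row=0b1100101, col=0b1010101, row AND col = 0b1000101 = 69; 69 != 85 -> empty
(41,5): row=0b101001, col=0b101, row AND col = 0b1 = 1; 1 != 5 -> empty
(72,6): row=0b1001000, col=0b110, row AND col = 0b0 = 0; 0 != 6 -> empty
(199,61): row=0b11000111, col=0b111101, row AND col = 0b101 = 5; 5 != 61 -> empty
(180,94): row=0b10110100, col=0b1011110, row AND col = 0b10100 = 20; 20 != 94 -> empty

Answer: no no no no no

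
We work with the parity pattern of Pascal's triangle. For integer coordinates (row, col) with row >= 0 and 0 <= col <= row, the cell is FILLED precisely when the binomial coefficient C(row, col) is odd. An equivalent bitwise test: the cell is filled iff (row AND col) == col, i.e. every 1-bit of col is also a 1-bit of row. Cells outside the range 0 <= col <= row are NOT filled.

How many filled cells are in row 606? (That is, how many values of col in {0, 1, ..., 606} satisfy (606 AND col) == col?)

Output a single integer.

Answer: 64

Derivation:
606 in binary = 1001011110
popcount(606) = number of 1-bits in 1001011110 = 6
A col c satisfies (606 AND c) == c iff every set bit of c is also set in 606; each of the 6 set bits of 606 can independently be on or off in c.
count = 2^6 = 64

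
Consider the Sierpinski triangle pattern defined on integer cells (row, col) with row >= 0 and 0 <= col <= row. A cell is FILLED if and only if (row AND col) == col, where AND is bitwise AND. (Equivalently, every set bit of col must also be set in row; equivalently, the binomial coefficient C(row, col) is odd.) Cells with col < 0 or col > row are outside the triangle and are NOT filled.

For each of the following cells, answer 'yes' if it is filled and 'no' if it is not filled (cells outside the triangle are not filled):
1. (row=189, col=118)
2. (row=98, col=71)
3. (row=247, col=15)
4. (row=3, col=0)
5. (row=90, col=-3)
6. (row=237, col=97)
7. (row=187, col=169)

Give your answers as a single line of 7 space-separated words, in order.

(189,118): row=0b10111101, col=0b1110110, row AND col = 0b110100 = 52; 52 != 118 -> empty
(98,71): row=0b1100010, col=0b1000111, row AND col = 0b1000010 = 66; 66 != 71 -> empty
(247,15): row=0b11110111, col=0b1111, row AND col = 0b111 = 7; 7 != 15 -> empty
(3,0): row=0b11, col=0b0, row AND col = 0b0 = 0; 0 == 0 -> filled
(90,-3): col outside [0, 90] -> not filled
(237,97): row=0b11101101, col=0b1100001, row AND col = 0b1100001 = 97; 97 == 97 -> filled
(187,169): row=0b10111011, col=0b10101001, row AND col = 0b10101001 = 169; 169 == 169 -> filled

Answer: no no no yes no yes yes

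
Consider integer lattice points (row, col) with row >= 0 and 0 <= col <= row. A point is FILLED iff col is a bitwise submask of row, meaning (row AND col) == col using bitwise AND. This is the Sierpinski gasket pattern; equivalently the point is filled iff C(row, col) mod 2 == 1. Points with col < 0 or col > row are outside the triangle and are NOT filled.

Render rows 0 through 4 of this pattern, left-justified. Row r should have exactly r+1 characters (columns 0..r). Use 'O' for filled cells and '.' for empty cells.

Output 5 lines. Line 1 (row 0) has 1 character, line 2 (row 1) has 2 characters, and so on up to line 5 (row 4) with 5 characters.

Answer: O
OO
O.O
OOOO
O...O

Derivation:
r0=0: O
r1=1: OO
r2=10: O.O
r3=11: OOOO
r4=100: O...O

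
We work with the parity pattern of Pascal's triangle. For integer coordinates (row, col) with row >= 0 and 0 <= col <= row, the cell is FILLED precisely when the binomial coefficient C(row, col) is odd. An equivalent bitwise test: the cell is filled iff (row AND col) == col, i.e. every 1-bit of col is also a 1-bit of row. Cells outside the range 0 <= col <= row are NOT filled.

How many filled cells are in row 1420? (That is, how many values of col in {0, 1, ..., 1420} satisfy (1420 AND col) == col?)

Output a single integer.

Answer: 32

Derivation:
1420 in binary = 10110001100
popcount(1420) = number of 1-bits in 10110001100 = 5
A col c satisfies (1420 AND c) == c iff every set bit of c is also set in 1420; each of the 5 set bits of 1420 can independently be on or off in c.
count = 2^5 = 32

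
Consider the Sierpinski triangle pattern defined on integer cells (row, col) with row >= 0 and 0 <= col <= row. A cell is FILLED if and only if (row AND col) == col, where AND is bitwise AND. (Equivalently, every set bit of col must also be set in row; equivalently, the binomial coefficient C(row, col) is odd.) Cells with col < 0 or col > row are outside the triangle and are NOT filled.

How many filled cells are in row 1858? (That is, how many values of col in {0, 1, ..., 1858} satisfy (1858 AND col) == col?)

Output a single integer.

Answer: 32

Derivation:
1858 in binary = 11101000010
popcount(1858) = number of 1-bits in 11101000010 = 5
A col c satisfies (1858 AND c) == c iff every set bit of c is also set in 1858; each of the 5 set bits of 1858 can independently be on or off in c.
count = 2^5 = 32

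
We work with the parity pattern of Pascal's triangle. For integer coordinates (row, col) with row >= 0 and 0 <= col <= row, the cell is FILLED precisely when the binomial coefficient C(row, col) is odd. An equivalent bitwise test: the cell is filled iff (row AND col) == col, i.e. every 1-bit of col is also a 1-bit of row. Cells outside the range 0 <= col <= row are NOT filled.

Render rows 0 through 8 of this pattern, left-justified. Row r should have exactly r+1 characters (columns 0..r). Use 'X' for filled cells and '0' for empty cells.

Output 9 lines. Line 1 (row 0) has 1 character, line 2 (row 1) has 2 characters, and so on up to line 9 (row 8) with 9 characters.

Answer: X
XX
X0X
XXXX
X000X
XX00XX
X0X0X0X
XXXXXXXX
X0000000X

Derivation:
r0=0: X
r1=1: XX
r2=10: X0X
r3=11: XXXX
r4=100: X000X
r5=101: XX00XX
r6=110: X0X0X0X
r7=111: XXXXXXXX
r8=1000: X0000000X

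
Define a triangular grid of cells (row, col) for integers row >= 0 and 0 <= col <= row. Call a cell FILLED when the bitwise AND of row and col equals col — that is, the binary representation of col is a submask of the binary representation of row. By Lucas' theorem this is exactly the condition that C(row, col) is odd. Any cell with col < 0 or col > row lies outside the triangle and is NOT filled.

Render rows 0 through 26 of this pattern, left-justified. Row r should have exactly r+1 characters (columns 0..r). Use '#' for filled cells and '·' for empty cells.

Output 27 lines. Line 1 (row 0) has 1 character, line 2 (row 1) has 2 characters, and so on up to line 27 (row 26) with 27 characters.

r0=0: #
r1=1: ##
r2=10: #·#
r3=11: ####
r4=100: #···#
r5=101: ##··##
r6=110: #·#·#·#
r7=111: ########
r8=1000: #·······#
r9=1001: ##······##
r10=1010: #·#·····#·#
r11=1011: ####····####
r12=1100: #···#···#···#
r13=1101: ##··##··##··##
r14=1110: #·#·#·#·#·#·#·#
r15=1111: ################
r16=10000: #···············#
r17=10001: ##··············##
r18=10010: #·#·············#·#
r19=10011: ####············####
r20=10100: #···#···········#···#
r21=10101: ##··##··········##··##
r22=10110: #·#·#·#·········#·#·#·#
r23=10111: ########········########
r24=11000: #·······#·······#·······#
r25=11001: ##······##······##······##
r26=11010: #·#·····#·#·····#·#·····#·#

Answer: #
##
#·#
####
#···#
##··##
#·#·#·#
########
#·······#
##······##
#·#·····#·#
####····####
#···#···#···#
##··##··##··##
#·#·#·#·#·#·#·#
################
#···············#
##··············##
#·#·············#·#
####············####
#···#···········#···#
##··##··········##··##
#·#·#·#·········#·#·#·#
########········########
#·······#·······#·······#
##······##······##······##
#·#·····#·#·····#·#·····#·#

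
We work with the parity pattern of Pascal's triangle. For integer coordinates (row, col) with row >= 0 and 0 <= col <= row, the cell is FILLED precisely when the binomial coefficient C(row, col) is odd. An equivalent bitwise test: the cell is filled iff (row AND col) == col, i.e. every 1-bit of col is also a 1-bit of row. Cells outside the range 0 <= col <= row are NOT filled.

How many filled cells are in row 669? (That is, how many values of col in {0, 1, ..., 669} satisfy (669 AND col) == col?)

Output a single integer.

669 in binary = 1010011101
popcount(669) = number of 1-bits in 1010011101 = 6
A col c satisfies (669 AND c) == c iff every set bit of c is also set in 669; each of the 6 set bits of 669 can independently be on or off in c.
count = 2^6 = 64

Answer: 64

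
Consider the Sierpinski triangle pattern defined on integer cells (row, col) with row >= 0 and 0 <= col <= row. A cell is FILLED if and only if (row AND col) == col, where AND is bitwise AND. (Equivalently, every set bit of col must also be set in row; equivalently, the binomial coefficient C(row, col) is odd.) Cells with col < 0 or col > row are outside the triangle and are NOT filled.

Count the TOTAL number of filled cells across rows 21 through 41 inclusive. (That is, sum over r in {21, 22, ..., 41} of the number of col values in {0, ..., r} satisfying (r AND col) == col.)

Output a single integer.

Answer: 206

Derivation:
r21=10101 pc3: +8 =8
r22=10110 pc3: +8 =16
r23=10111 pc4: +16 =32
r24=11000 pc2: +4 =36
r25=11001 pc3: +8 =44
r26=11010 pc3: +8 =52
r27=11011 pc4: +16 =68
r28=11100 pc3: +8 =76
r29=11101 pc4: +16 =92
r30=11110 pc4: +16 =108
r31=11111 pc5: +32 =140
r32=100000 pc1: +2 =142
r33=100001 pc2: +4 =146
r34=100010 pc2: +4 =150
r35=100011 pc3: +8 =158
r36=100100 pc2: +4 =162
r37=100101 pc3: +8 =170
r38=100110 pc3: +8 =178
r39=100111 pc4: +16 =194
r40=101000 pc2: +4 =198
r41=101001 pc3: +8 =206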